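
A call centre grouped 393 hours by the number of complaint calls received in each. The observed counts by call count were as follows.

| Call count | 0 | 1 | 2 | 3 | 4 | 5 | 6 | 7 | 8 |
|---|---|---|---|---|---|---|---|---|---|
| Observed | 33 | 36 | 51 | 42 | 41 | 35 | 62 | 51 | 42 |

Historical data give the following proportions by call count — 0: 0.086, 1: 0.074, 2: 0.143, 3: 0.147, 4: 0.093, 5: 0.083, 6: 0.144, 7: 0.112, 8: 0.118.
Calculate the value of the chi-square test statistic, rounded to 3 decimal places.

9.204

Expected counts E_i = n·p_i: 393×0.086 = 33.798, 393×0.074 = 29.082, 393×0.143 = 56.199, 393×0.147 = 57.771, 393×0.093 = 36.549, 393×0.083 = 32.619, 393×0.144 = 56.592, 393×0.112 = 44.016, 393×0.118 = 46.374.
cat         O        E   (O−E)²/E
0          33   33.798     0.0188
1          36   29.082     1.6456
2          51   56.199     0.4810
3          42   57.771     4.3054
4          41   36.549     0.5421
5          35   32.619     0.1738
6          62   56.592     0.5168
7          51   44.016     1.1081
8          42   46.374     0.4126
Sum = 9.204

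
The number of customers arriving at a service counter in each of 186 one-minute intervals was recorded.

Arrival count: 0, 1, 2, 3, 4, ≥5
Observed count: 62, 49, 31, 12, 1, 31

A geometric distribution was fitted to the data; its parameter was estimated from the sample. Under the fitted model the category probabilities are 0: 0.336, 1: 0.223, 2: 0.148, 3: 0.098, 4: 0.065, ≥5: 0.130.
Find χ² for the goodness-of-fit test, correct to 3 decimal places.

16.030

Expected counts E_i = n·p_i: 186×0.336 = 62.496, 186×0.223 = 41.478, 186×0.148 = 27.528, 186×0.098 = 18.228, 186×0.065 = 12.09, 186×0.130 = 24.18.
χ² = (62−62.496)²/62.496 + (49−41.478)²/41.478 + (31−27.528)²/27.528 + (12−18.228)²/18.228 + (1−12.09)²/12.09 + (31−24.18)²/24.18
   = 0.0039 + 1.3641 + 0.4379 + 2.1279 + 10.1727 + 1.9236
Sum = 16.030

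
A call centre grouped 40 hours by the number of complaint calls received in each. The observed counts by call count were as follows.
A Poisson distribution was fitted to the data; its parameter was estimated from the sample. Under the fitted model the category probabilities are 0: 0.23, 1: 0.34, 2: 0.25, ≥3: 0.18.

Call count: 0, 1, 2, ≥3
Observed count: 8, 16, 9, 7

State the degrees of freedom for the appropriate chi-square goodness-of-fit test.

2

There are k = 4 categories and 1 parameter estimated from the data, so df = 4 − 1 − 1 = 2.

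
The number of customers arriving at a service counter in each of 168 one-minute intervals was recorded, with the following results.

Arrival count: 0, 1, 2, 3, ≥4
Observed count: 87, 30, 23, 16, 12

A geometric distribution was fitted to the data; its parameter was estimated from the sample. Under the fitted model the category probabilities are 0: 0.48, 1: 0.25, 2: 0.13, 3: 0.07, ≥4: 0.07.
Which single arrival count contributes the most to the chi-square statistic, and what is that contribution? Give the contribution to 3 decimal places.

Expected counts E_i = n·p_i: 168×0.48 = 80.64, 168×0.25 = 42, 168×0.13 = 21.84, 168×0.07 = 11.76, 168×0.07 = 11.76.
0: (87 − 80.64)²/80.64 = 40.4496/80.64 = 0.5016
1: (30 − 42)²/42 = 144/42 = 3.4286
2: (23 − 21.84)²/21.84 = 1.3456/21.84 = 0.0616
3: (16 − 11.76)²/11.76 = 17.9776/11.76 = 1.5287
≥4: (12 − 11.76)²/11.76 = 0.0576/11.76 = 0.0049
The largest term is for 1: 3.429.

1, 3.429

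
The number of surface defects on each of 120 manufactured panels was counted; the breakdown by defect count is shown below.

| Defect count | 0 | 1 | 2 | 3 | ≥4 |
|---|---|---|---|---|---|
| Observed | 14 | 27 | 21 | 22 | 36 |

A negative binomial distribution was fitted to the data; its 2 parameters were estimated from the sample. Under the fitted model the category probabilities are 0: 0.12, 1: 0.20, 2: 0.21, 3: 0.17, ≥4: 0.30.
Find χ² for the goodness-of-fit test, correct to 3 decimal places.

1.212

Expected counts E_i = n·p_i: 120×0.12 = 14.4, 120×0.20 = 24, 120×0.21 = 25.2, 120×0.17 = 20.4, 120×0.30 = 36.
cat         O        E   (O−E)²/E
0          14     14.4     0.0111
1          27       24     0.3750
2          21     25.2     0.7000
3          22     20.4     0.1255
≥4         36       36     0.0000
Sum = 1.212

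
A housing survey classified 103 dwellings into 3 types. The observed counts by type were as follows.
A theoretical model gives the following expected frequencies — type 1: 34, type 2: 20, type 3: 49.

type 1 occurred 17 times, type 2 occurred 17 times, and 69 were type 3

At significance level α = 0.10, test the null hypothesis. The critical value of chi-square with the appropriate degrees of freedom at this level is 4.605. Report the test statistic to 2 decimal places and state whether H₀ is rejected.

17.11; reject

type 1: (17 − 34)²/34 = 289/34 = 8.500
type 2: (17 − 20)²/20 = 9/20 = 0.450
type 3: (69 − 49)²/49 = 400/49 = 8.163
Sum = 17.11
df = 2. Since 17.11 > 4.605, we reject H₀.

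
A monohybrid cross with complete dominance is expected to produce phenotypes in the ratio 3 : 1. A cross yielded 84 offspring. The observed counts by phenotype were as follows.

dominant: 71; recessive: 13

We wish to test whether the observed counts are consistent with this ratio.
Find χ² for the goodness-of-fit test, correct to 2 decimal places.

4.06

Ratio total = 4. Expected counts: 84×3/4 = 63, 84×1/4 = 21.
cat            O        E   (O−E)²/E
dominant      71       63      1.016
recessive     13       21      3.048
Sum = 4.06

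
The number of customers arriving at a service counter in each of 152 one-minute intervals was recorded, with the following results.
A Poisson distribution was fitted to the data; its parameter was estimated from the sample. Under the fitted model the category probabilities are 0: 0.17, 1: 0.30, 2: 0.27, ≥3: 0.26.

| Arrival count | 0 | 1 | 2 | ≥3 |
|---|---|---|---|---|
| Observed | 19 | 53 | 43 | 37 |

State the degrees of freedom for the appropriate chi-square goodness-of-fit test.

There are k = 4 categories and 1 parameter estimated from the data, so df = 4 − 1 − 1 = 2.

2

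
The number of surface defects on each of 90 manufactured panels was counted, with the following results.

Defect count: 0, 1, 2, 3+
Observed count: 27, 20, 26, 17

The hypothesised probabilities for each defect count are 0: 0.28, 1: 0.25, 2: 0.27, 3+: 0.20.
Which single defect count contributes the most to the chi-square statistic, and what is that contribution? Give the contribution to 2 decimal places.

Expected counts E_i = n·p_i: 90×0.28 = 25.2, 90×0.25 = 22.5, 90×0.27 = 24.3, 90×0.20 = 18.
cat         O        E   (O−E)²/E
0          27     25.2      0.129
1          20     22.5      0.278
2          26     24.3      0.119
3+         17       18      0.056
The largest term is for 1: 0.28.

1, 0.28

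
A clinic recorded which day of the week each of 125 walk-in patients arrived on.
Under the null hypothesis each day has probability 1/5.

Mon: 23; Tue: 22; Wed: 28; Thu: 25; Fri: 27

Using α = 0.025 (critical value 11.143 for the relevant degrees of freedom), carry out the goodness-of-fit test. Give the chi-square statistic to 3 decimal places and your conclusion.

1.040; do not reject

Under H₀ each category has probability 1/5, so each expected count is 125/5 = 25.
χ² = (23−25)²/25 + (22−25)²/25 + (28−25)²/25 + (25−25)²/25 + (27−25)²/25
   = 0.1600 + 0.3600 + 0.3600 + 0.0000 + 0.1600
Sum = 1.040
df = 4. Since 1.040 < 11.143, we do not reject H₀.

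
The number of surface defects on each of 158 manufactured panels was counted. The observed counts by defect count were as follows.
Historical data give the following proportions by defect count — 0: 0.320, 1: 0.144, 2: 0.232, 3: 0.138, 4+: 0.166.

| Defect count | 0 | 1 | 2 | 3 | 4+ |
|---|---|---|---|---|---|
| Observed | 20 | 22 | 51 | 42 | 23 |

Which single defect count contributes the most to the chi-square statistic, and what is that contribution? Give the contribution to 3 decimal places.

Expected counts E_i = n·p_i: 158×0.320 = 50.56, 158×0.144 = 22.752, 158×0.232 = 36.656, 158×0.138 = 21.804, 158×0.166 = 26.228.
0: (20 − 50.56)²/50.56 = 933.9136/50.56 = 18.4714
1: (22 − 22.752)²/22.752 = 0.565504/22.752 = 0.0249
2: (51 − 36.656)²/36.656 = 205.750336/36.656 = 5.6130
3: (42 − 21.804)²/21.804 = 407.878416/21.804 = 18.7066
4+: (23 − 26.228)²/26.228 = 10.419984/26.228 = 0.3973
The largest term is for 3: 18.707.

3, 18.707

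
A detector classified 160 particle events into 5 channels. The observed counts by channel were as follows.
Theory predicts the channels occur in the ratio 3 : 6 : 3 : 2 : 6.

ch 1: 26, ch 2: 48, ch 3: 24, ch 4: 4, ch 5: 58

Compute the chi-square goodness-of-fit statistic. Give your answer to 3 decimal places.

11.250

Ratio total = 20. Expected counts: 160×3/20 = 24, 160×6/20 = 48, 160×3/20 = 24, 160×2/20 = 16, 160×6/20 = 48.
cat         O        E   (O−E)²/E
ch 1       26       24     0.1667
ch 2       48       48     0.0000
ch 3       24       24     0.0000
ch 4        4       16     9.0000
ch 5       58       48     2.0833
Sum = 11.250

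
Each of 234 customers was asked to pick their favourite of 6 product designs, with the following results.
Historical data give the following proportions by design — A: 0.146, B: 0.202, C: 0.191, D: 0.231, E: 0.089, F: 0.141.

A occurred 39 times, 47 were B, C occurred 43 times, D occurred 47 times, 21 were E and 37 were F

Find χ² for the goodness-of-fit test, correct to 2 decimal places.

2.16

Expected counts E_i = n·p_i: 234×0.146 = 34.164, 234×0.202 = 47.268, 234×0.191 = 44.694, 234×0.231 = 54.054, 234×0.089 = 20.826, 234×0.141 = 32.994.
χ² = (39−34.164)²/34.164 + (47−47.268)²/47.268 + (43−44.694)²/44.694 + (47−54.054)²/54.054 + (21−20.826)²/20.826 + (37−32.994)²/32.994
   = 0.685 + 0.002 + 0.064 + 0.921 + 0.001 + 0.486
Sum = 2.16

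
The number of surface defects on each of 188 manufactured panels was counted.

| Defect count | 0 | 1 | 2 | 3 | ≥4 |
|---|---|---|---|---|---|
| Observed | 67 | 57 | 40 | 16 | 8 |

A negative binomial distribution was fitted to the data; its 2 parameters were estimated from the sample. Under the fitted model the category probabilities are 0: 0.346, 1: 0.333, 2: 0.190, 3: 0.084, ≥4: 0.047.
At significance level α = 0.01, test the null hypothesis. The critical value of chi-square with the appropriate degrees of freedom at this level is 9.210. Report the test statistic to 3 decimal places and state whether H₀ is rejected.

Expected counts E_i = n·p_i: 188×0.346 = 65.048, 188×0.333 = 62.604, 188×0.190 = 35.72, 188×0.084 = 15.792, 188×0.047 = 8.836.
cat         O        E   (O−E)²/E
0          67   65.048     0.0586
1          57   62.604     0.5016
2          40    35.72     0.5128
3          16   15.792     0.0027
≥4          8    8.836     0.0791
Sum = 1.155
df = 2. Since 1.155 < 9.210, we do not reject H₀.

1.155; do not reject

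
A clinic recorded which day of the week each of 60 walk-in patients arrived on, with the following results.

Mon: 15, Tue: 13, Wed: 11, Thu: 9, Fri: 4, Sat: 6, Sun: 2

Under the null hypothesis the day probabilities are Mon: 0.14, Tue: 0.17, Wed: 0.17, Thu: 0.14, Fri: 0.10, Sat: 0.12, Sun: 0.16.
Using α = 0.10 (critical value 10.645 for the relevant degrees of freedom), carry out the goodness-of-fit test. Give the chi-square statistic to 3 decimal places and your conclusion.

12.943; reject

Expected counts E_i = n·p_i: 60×0.14 = 8.4, 60×0.17 = 10.2, 60×0.17 = 10.2, 60×0.14 = 8.4, 60×0.10 = 6, 60×0.12 = 7.2, 60×0.16 = 9.6.
cat         O        E   (O−E)²/E
Mon        15      8.4     5.1857
Tue        13     10.2     0.7686
Wed        11     10.2     0.0627
Thu         9      8.4     0.0429
Fri         4        6     0.6667
Sat         6      7.2     0.2000
Sun         2      9.6     6.0167
Sum = 12.943
df = 6. Since 12.943 > 10.645, we reject H₀.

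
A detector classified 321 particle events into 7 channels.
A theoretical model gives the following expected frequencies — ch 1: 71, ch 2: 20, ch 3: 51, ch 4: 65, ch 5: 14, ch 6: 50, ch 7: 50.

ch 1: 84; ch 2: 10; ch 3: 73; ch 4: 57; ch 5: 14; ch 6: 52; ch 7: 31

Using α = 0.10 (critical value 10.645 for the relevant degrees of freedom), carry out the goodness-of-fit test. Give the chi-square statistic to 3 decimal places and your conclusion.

25.155; reject

cat         O        E   (O−E)²/E
ch 1       84       71     2.3803
ch 2       10       20     5.0000
ch 3       73       51     9.4902
ch 4       57       65     0.9846
ch 5       14       14     0.0000
ch 6       52       50     0.0800
ch 7       31       50     7.2200
Sum = 25.155
df = 6. Since 25.155 > 10.645, we reject H₀.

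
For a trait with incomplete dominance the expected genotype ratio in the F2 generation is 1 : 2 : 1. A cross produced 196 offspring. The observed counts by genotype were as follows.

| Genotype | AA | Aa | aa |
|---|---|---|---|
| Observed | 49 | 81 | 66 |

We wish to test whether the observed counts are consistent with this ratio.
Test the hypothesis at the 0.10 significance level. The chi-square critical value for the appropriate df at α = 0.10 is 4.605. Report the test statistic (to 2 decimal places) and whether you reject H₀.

Ratio total = 4. Expected counts: 196×1/4 = 49, 196×2/4 = 98, 196×1/4 = 49.
cat         O        E   (O−E)²/E
AA         49       49      0.000
Aa         81       98      2.949
aa         66       49      5.898
Sum = 8.85
df = 2. Since 8.85 > 4.605, we reject H₀.

8.85; reject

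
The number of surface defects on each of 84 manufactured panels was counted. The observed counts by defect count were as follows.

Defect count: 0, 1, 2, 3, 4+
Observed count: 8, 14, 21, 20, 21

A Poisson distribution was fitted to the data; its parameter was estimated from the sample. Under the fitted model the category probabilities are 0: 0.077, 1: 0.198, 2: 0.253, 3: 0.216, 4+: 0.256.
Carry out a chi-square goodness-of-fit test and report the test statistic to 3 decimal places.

0.984

Expected counts E_i = n·p_i: 84×0.077 = 6.468, 84×0.198 = 16.632, 84×0.253 = 21.252, 84×0.216 = 18.144, 84×0.256 = 21.504.
cat         O        E   (O−E)²/E
0           8    6.468     0.3629
1          14   16.632     0.4165
2          21   21.252     0.0030
3          20   18.144     0.1899
4+         21   21.504     0.0118
Sum = 0.984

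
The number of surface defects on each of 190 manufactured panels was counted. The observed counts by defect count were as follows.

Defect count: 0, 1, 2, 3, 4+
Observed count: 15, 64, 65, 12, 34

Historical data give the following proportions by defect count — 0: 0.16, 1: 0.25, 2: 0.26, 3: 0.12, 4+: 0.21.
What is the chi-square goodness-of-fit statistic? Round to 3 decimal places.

Expected counts E_i = n·p_i: 190×0.16 = 30.4, 190×0.25 = 47.5, 190×0.26 = 49.4, 190×0.12 = 22.8, 190×0.21 = 39.9.
χ² = (15−30.4)²/30.4 + (64−47.5)²/47.5 + (65−49.4)²/49.4 + (12−22.8)²/22.8 + (34−39.9)²/39.9
   = 7.8013 + 5.7316 + 4.9263 + 5.1158 + 0.8724
Sum = 24.447

24.447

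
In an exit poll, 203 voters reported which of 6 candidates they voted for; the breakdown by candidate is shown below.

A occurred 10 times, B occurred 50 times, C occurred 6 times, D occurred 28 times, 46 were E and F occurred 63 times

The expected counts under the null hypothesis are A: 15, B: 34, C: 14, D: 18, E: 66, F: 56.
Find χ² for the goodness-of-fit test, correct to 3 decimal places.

26.259

χ² = (10−15)²/15 + (50−34)²/34 + (6−14)²/14 + (28−18)²/18 + (46−66)²/66 + (63−56)²/56
   = 1.6667 + 7.5294 + 4.5714 + 5.5556 + 6.0606 + 0.8750
Sum = 26.259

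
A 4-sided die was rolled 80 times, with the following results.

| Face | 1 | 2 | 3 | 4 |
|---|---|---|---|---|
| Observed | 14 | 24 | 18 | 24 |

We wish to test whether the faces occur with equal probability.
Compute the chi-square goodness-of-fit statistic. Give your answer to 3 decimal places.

Expected count for each of the 4 categories: 80/4 = 20.
cat         O        E   (O−E)²/E
1          14       20     1.8000
2          24       20     0.8000
3          18       20     0.2000
4          24       20     0.8000
Sum = 3.600

3.600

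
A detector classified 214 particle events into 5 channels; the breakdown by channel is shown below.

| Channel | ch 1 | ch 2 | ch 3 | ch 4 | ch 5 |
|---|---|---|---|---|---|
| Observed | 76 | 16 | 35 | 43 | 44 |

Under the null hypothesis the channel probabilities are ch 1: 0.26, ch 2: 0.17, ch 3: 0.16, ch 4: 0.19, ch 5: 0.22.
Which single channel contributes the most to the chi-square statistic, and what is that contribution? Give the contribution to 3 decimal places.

ch 2, 11.417

Expected counts E_i = n·p_i: 214×0.26 = 55.64, 214×0.17 = 36.38, 214×0.16 = 34.24, 214×0.19 = 40.66, 214×0.22 = 47.08.
ch 1: (76 − 55.64)²/55.64 = 414.5296/55.64 = 7.4502
ch 2: (16 − 36.38)²/36.38 = 415.3444/36.38 = 11.4168
ch 3: (35 − 34.24)²/34.24 = 0.5776/34.24 = 0.0169
ch 4: (43 − 40.66)²/40.66 = 5.4756/40.66 = 0.1347
ch 5: (44 − 47.08)²/47.08 = 9.4864/47.08 = 0.2015
The largest term is for ch 2: 11.417.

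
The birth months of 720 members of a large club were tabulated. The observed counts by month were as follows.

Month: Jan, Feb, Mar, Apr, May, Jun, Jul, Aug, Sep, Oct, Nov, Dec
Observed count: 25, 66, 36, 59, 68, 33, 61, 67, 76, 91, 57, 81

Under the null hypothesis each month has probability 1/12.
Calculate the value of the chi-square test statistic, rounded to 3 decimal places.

72.467

Under H₀ each category has probability 1/12, so each expected count is 720/12 = 60.
Jan: (25 − 60)²/60 = 1225/60 = 20.4167
Feb: (66 − 60)²/60 = 36/60 = 0.6000
Mar: (36 − 60)²/60 = 576/60 = 9.6000
Apr: (59 − 60)²/60 = 1/60 = 0.0167
May: (68 − 60)²/60 = 64/60 = 1.0667
Jun: (33 − 60)²/60 = 729/60 = 12.1500
Jul: (61 − 60)²/60 = 1/60 = 0.0167
Aug: (67 − 60)²/60 = 49/60 = 0.8167
Sep: (76 − 60)²/60 = 256/60 = 4.2667
Oct: (91 − 60)²/60 = 961/60 = 16.0167
Nov: (57 − 60)²/60 = 9/60 = 0.1500
Dec: (81 − 60)²/60 = 441/60 = 7.3500
Sum = 72.467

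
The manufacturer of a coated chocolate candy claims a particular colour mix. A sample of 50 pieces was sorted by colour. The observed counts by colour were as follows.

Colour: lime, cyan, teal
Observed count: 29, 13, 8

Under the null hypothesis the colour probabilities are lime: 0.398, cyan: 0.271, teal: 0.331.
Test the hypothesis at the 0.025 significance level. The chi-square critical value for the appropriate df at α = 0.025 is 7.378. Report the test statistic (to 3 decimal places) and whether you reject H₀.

8.601; reject

Expected counts E_i = n·p_i: 50×0.398 = 19.9, 50×0.271 = 13.55, 50×0.331 = 16.55.
χ² = (29−19.9)²/19.9 + (13−13.55)²/13.55 + (8−16.55)²/16.55
   = 4.1613 + 0.0223 + 4.4171
Sum = 8.601
df = 2. Since 8.601 > 7.378, we reject H₀.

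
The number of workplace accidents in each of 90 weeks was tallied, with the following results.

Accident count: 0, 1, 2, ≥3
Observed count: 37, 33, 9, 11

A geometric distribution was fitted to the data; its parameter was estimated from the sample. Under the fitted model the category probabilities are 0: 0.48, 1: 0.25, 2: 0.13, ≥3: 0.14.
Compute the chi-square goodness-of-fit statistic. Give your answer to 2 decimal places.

Expected counts E_i = n·p_i: 90×0.48 = 43.2, 90×0.25 = 22.5, 90×0.13 = 11.7, 90×0.14 = 12.6.
cat         O        E   (O−E)²/E
0          37     43.2      0.890
1          33     22.5      4.900
2           9     11.7      0.623
≥3         11     12.6      0.203
Sum = 6.62

6.62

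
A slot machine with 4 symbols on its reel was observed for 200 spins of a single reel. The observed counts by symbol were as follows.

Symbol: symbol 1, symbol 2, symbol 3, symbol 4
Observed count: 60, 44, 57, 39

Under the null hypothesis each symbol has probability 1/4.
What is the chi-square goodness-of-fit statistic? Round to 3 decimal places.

Under H₀ each category has probability 1/4, so each expected count is 200/4 = 50.
symbol 1: (60 − 50)²/50 = 100/50 = 2.0000
symbol 2: (44 − 50)²/50 = 36/50 = 0.7200
symbol 3: (57 − 50)²/50 = 49/50 = 0.9800
symbol 4: (39 − 50)²/50 = 121/50 = 2.4200
Sum = 6.120

6.120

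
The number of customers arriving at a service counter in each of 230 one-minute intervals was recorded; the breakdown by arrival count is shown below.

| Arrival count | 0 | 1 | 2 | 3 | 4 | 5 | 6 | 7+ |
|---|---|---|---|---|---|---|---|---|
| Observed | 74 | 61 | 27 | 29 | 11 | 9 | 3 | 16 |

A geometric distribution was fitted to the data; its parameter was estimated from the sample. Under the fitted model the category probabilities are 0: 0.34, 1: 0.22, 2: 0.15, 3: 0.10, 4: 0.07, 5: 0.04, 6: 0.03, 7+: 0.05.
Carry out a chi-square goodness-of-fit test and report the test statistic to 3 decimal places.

11.144

Expected counts E_i = n·p_i: 230×0.34 = 78.2, 230×0.22 = 50.6, 230×0.15 = 34.5, 230×0.10 = 23, 230×0.07 = 16.1, 230×0.04 = 9.2, 230×0.03 = 6.9, 230×0.05 = 11.5.
χ² = (74−78.2)²/78.2 + (61−50.6)²/50.6 + (27−34.5)²/34.5 + (29−23)²/23 + (11−16.1)²/16.1 + (9−9.2)²/9.2 + (3−6.9)²/6.9 + (16−11.5)²/11.5
   = 0.2256 + 2.1375 + 1.6304 + 1.5652 + 1.6155 + 0.0043 + 2.2043 + 1.7609
Sum = 11.144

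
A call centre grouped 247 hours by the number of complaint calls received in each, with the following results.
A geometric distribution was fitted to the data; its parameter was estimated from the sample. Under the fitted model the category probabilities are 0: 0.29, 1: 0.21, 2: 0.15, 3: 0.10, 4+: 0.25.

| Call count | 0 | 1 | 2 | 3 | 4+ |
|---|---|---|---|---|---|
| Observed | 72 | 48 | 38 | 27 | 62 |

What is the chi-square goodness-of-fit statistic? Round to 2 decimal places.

0.53

Expected counts E_i = n·p_i: 247×0.29 = 71.63, 247×0.21 = 51.87, 247×0.15 = 37.05, 247×0.10 = 24.7, 247×0.25 = 61.75.
0: (72 − 71.63)²/71.63 = 0.1369/71.63 = 0.002
1: (48 − 51.87)²/51.87 = 14.9769/51.87 = 0.289
2: (38 − 37.05)²/37.05 = 0.9025/37.05 = 0.024
3: (27 − 24.7)²/24.7 = 5.29/24.7 = 0.214
4+: (62 − 61.75)²/61.75 = 0.0625/61.75 = 0.001
Sum = 0.53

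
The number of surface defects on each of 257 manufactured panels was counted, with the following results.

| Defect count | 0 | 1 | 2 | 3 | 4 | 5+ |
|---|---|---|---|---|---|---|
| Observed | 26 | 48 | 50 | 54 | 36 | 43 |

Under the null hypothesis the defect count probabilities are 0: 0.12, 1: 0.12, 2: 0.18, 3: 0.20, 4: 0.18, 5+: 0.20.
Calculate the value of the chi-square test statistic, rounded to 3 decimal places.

14.390

Expected counts E_i = n·p_i: 257×0.12 = 30.84, 257×0.12 = 30.84, 257×0.18 = 46.26, 257×0.20 = 51.4, 257×0.18 = 46.26, 257×0.20 = 51.4.
cat         O        E   (O−E)²/E
0          26    30.84     0.7596
1          48    30.84     9.5482
2          50    46.26     0.3024
3          54     51.4     0.1315
4          36    46.26     2.2756
5+         43     51.4     1.3728
Sum = 14.390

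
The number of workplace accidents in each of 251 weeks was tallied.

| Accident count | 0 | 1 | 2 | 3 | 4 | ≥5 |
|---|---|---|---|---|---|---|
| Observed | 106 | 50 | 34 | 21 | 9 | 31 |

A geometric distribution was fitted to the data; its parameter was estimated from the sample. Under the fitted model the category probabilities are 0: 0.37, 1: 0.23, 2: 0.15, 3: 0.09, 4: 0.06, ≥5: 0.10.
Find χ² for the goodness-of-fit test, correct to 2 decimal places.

Expected counts E_i = n·p_i: 251×0.37 = 92.87, 251×0.23 = 57.73, 251×0.15 = 37.65, 251×0.09 = 22.59, 251×0.06 = 15.06, 251×0.10 = 25.1.
cat         O        E   (O−E)²/E
0         106    92.87      1.856
1          50    57.73      1.035
2          34    37.65      0.354
3          21    22.59      0.112
4           9    15.06      2.438
≥5         31     25.1      1.387
Sum = 7.18

7.18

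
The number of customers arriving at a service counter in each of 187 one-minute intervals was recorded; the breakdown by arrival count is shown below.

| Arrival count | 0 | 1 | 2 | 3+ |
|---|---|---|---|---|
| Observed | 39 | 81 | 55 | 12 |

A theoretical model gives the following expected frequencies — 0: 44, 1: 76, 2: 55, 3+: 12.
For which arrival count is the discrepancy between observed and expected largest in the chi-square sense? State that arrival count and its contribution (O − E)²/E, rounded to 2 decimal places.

χ² = (39−44)²/44 + (81−76)²/76 + (55−55)²/55 + (12−12)²/12
   = 0.568 + 0.329 + 0.000 + 0.000
The largest term is for 0: 0.57.

0, 0.57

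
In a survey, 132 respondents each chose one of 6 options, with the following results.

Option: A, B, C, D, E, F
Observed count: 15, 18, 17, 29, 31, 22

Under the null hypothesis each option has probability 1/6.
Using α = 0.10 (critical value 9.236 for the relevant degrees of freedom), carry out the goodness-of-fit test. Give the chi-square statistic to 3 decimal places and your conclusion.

10.000; reject

Under H₀ each category has probability 1/6, so each expected count is 132/6 = 22.
cat         O        E   (O−E)²/E
A          15       22     2.2273
B          18       22     0.7273
C          17       22     1.1364
D          29       22     2.2273
E          31       22     3.6818
F          22       22     0.0000
Sum = 10.000
df = 5. Since 10.000 > 9.236, we reject H₀.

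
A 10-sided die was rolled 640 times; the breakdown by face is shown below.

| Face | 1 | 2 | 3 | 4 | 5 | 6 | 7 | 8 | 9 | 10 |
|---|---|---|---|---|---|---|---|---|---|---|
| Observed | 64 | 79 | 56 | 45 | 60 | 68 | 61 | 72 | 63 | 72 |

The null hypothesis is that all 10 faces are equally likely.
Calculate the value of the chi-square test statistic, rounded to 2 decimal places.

Expected count for each of the 10 categories: 640/10 = 64.
χ² = (64−64)²/64 + (79−64)²/64 + (56−64)²/64 + (45−64)²/64 + (60−64)²/64 + (68−64)²/64 + (61−64)²/64 + (72−64)²/64 + (63−64)²/64 + (72−64)²/64
   = 0.000 + 3.516 + 1.000 + 5.641 + 0.250 + 0.250 + 0.141 + 1.000 + 0.016 + 1.000
Sum = 12.81

12.81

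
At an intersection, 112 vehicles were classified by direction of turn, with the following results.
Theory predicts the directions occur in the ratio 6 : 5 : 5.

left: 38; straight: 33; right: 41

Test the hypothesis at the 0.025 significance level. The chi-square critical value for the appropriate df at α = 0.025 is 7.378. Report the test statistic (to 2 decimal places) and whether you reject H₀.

Ratio total = 16. Expected counts: 112×6/16 = 42, 112×5/16 = 35, 112×5/16 = 35.
χ² = (38−42)²/42 + (33−35)²/35 + (41−35)²/35
   = 0.381 + 0.114 + 1.029
Sum = 1.52
df = 2. Since 1.52 < 7.378, we do not reject H₀.

1.52; do not reject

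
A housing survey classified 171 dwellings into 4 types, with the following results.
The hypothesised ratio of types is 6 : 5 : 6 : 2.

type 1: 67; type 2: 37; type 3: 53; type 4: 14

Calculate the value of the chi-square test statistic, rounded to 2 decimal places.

Ratio total = 19. Expected counts: 171×6/19 = 54, 171×5/19 = 45, 171×6/19 = 54, 171×2/19 = 18.
type 1: (67 − 54)²/54 = 169/54 = 3.130
type 2: (37 − 45)²/45 = 64/45 = 1.422
type 3: (53 − 54)²/54 = 1/54 = 0.019
type 4: (14 − 18)²/18 = 16/18 = 0.889
Sum = 5.46

5.46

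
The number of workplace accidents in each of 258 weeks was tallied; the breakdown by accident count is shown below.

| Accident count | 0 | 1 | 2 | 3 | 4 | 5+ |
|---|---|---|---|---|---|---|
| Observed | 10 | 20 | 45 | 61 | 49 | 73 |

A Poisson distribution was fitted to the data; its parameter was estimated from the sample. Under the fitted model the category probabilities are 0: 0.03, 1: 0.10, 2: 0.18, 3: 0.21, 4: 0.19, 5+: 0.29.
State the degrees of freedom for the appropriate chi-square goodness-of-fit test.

4

There are k = 6 categories and 1 parameter estimated from the data, so df = 6 − 1 − 1 = 4.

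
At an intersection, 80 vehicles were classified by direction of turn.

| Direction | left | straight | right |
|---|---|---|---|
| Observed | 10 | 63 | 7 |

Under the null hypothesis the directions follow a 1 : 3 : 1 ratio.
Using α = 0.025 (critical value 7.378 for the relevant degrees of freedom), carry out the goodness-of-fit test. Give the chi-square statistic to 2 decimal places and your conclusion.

Ratio total = 5. Expected counts: 80×1/5 = 16, 80×3/5 = 48, 80×1/5 = 16.
left: (10 − 16)²/16 = 36/16 = 2.250
straight: (63 − 48)²/48 = 225/48 = 4.688
right: (7 − 16)²/16 = 81/16 = 5.063
Sum = 12.00
df = 2. Since 12.00 > 7.378, we reject H₀.

12.00; reject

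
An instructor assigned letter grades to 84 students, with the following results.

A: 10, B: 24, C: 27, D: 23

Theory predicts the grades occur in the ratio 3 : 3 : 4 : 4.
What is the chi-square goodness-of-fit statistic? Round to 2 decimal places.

Ratio total = 14. Expected counts: 84×3/14 = 18, 84×3/14 = 18, 84×4/14 = 24, 84×4/14 = 24.
cat         O        E   (O−E)²/E
A          10       18      3.556
B          24       18      2.000
C          27       24      0.375
D          23       24      0.042
Sum = 5.97

5.97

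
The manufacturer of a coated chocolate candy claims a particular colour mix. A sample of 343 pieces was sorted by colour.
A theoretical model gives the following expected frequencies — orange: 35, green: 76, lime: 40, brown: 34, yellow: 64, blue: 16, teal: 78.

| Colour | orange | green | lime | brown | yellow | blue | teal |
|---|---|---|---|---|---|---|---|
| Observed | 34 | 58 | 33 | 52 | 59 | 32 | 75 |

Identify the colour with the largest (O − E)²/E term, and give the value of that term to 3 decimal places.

orange: (34 − 35)²/35 = 1/35 = 0.0286
green: (58 − 76)²/76 = 324/76 = 4.2632
lime: (33 − 40)²/40 = 49/40 = 1.2250
brown: (52 − 34)²/34 = 324/34 = 9.5294
yellow: (59 − 64)²/64 = 25/64 = 0.3906
blue: (32 − 16)²/16 = 256/16 = 16.0000
teal: (75 − 78)²/78 = 9/78 = 0.1154
The largest term is for blue: 16.000.

blue, 16.000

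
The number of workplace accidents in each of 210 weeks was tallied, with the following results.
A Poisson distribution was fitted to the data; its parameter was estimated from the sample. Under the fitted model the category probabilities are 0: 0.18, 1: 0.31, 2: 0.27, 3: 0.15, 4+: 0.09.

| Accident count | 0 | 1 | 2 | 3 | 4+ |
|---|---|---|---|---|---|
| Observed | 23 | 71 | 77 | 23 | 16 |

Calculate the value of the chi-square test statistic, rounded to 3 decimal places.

16.336

Expected counts E_i = n·p_i: 210×0.18 = 37.8, 210×0.31 = 65.1, 210×0.27 = 56.7, 210×0.15 = 31.5, 210×0.09 = 18.9.
χ² = (23−37.8)²/37.8 + (71−65.1)²/65.1 + (77−56.7)²/56.7 + (23−31.5)²/31.5 + (16−18.9)²/18.9
   = 5.7947 + 0.5347 + 7.2679 + 2.2937 + 0.4450
Sum = 16.336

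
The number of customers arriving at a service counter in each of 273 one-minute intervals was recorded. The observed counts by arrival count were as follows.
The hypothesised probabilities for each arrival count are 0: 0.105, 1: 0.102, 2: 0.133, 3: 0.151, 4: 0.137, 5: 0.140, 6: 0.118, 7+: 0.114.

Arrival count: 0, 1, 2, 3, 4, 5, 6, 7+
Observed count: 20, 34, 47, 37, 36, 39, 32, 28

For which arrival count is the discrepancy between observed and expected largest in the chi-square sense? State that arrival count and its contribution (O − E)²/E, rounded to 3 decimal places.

2, 3.148

Expected counts E_i = n·p_i: 273×0.105 = 28.665, 273×0.102 = 27.846, 273×0.133 = 36.309, 273×0.151 = 41.223, 273×0.137 = 37.401, 273×0.140 = 38.22, 273×0.118 = 32.214, 273×0.114 = 31.122.
χ² = (20−28.665)²/28.665 + (34−27.846)²/27.846 + (47−36.309)²/36.309 + (37−41.223)²/41.223 + (36−37.401)²/37.401 + (39−38.22)²/38.22 + (32−32.214)²/32.214 + (28−31.122)²/31.122
   = 2.6193 + 1.3600 + 3.1479 + 0.4326 + 0.0525 + 0.0159 + 0.0014 + 0.3132
The largest term is for 2: 3.148.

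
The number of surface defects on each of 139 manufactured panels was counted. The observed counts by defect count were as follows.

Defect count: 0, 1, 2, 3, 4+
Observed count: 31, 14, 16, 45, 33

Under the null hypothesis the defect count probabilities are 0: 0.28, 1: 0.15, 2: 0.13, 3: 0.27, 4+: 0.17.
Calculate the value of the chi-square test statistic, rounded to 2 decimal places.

9.30

Expected counts E_i = n·p_i: 139×0.28 = 38.92, 139×0.15 = 20.85, 139×0.13 = 18.07, 139×0.27 = 37.53, 139×0.17 = 23.63.
cat         O        E   (O−E)²/E
0          31    38.92      1.612
1          14    20.85      2.250
2          16    18.07      0.237
3          45    37.53      1.487
4+         33    23.63      3.715
Sum = 9.30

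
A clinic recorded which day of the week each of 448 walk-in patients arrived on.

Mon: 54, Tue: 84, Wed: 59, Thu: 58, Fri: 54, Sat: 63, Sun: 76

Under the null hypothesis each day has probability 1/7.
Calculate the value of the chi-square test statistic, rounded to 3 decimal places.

Expected count for each of the 7 categories: 448/7 = 64.
cat         O        E   (O−E)²/E
Mon        54       64     1.5625
Tue        84       64     6.2500
Wed        59       64     0.3906
Thu        58       64     0.5625
Fri        54       64     1.5625
Sat        63       64     0.0156
Sun        76       64     2.2500
Sum = 12.594

12.594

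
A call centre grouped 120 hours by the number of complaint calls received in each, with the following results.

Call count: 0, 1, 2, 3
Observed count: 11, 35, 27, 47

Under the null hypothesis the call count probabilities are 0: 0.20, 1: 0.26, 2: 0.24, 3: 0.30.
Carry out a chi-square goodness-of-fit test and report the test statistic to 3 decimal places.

10.978

Expected counts E_i = n·p_i: 120×0.20 = 24, 120×0.26 = 31.2, 120×0.24 = 28.8, 120×0.30 = 36.
cat         O        E   (O−E)²/E
0          11       24     7.0417
1          35     31.2     0.4628
2          27     28.8     0.1125
3          47       36     3.3611
Sum = 10.978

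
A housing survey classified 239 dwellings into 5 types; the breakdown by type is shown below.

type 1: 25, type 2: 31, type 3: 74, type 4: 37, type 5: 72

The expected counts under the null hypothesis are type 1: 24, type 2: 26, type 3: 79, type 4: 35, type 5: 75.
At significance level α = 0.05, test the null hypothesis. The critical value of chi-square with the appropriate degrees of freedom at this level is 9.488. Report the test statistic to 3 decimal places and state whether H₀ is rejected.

χ² = (25−24)²/24 + (31−26)²/26 + (74−79)²/79 + (37−35)²/35 + (72−75)²/75
   = 0.0417 + 0.9615 + 0.3165 + 0.1143 + 0.1200
Sum = 1.554
df = 4. Since 1.554 < 9.488, we do not reject H₀.

1.554; do not reject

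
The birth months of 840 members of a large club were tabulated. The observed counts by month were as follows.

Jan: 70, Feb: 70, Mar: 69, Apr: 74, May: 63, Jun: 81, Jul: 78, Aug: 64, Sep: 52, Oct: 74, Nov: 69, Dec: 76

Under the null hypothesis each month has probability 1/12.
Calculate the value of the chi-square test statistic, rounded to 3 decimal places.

Under H₀ each category has probability 1/12, so each expected count is 840/12 = 70.
cat         O        E   (O−E)²/E
Jan        70       70     0.0000
Feb        70       70     0.0000
Mar        69       70     0.0143
Apr        74       70     0.2286
May        63       70     0.7000
Jun        81       70     1.7286
Jul        78       70     0.9143
Aug        64       70     0.5143
Sep        52       70     4.6286
Oct        74       70     0.2286
Nov        69       70     0.0143
Dec        76       70     0.5143
Sum = 9.486

9.486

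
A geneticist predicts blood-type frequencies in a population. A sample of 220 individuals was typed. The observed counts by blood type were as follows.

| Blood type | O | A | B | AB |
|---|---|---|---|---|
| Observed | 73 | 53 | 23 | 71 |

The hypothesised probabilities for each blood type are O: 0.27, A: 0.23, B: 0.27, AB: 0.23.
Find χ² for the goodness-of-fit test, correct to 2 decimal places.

33.76

Expected counts E_i = n·p_i: 220×0.27 = 59.4, 220×0.23 = 50.6, 220×0.27 = 59.4, 220×0.23 = 50.6.
χ² = (73−59.4)²/59.4 + (53−50.6)²/50.6 + (23−59.4)²/59.4 + (71−50.6)²/50.6
   = 3.114 + 0.114 + 22.306 + 8.225
Sum = 33.76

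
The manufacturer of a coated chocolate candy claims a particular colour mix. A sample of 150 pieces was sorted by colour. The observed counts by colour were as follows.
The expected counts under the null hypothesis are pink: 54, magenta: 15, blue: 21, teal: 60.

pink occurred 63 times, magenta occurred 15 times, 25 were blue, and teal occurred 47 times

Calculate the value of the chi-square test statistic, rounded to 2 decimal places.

5.08

cat          O        E   (O−E)²/E
pink        63       54      1.500
magenta     15       15      0.000
blue        25       21      0.762
teal        47       60      2.817
Sum = 5.08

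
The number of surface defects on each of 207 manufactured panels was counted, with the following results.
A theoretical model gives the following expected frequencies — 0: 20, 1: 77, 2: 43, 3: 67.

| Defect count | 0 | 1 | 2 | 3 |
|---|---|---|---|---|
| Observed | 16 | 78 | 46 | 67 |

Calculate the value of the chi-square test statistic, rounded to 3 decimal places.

1.022

χ² = (16−20)²/20 + (78−77)²/77 + (46−43)²/43 + (67−67)²/67
   = 0.8000 + 0.0130 + 0.2093 + 0.0000
Sum = 1.022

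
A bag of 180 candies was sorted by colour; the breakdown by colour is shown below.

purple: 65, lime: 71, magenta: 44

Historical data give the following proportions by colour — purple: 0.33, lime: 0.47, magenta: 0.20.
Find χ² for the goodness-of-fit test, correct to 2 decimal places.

4.49

Expected counts E_i = n·p_i: 180×0.33 = 59.4, 180×0.47 = 84.6, 180×0.20 = 36.
cat          O        E   (O−E)²/E
purple      65     59.4      0.528
lime        71     84.6      2.186
magenta     44       36      1.778
Sum = 4.49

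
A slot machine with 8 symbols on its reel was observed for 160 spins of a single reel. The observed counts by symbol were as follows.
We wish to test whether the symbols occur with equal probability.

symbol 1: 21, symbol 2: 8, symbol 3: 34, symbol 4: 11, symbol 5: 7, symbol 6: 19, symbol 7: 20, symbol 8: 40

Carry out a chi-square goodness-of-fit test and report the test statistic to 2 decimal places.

49.60

Under H₀ each category has probability 1/8, so each expected count is 160/8 = 20.
cat           O        E   (O−E)²/E
symbol 1     21       20      0.050
symbol 2      8       20      7.200
symbol 3     34       20      9.800
symbol 4     11       20      4.050
symbol 5      7       20      8.450
symbol 6     19       20      0.050
symbol 7     20       20      0.000
symbol 8     40       20     20.000
Sum = 49.60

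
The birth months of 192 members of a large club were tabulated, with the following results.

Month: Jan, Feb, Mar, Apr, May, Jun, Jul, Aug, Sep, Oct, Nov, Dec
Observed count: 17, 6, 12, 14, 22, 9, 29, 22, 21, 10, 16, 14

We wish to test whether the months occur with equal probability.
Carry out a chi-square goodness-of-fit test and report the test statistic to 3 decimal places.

Under H₀ each category has probability 1/12, so each expected count is 192/12 = 16.
Jan: (17 − 16)²/16 = 1/16 = 0.0625
Feb: (6 − 16)²/16 = 100/16 = 6.2500
Mar: (12 − 16)²/16 = 16/16 = 1.0000
Apr: (14 − 16)²/16 = 4/16 = 0.2500
May: (22 − 16)²/16 = 36/16 = 2.2500
Jun: (9 − 16)²/16 = 49/16 = 3.0625
Jul: (29 − 16)²/16 = 169/16 = 10.5625
Aug: (22 − 16)²/16 = 36/16 = 2.2500
Sep: (21 − 16)²/16 = 25/16 = 1.5625
Oct: (10 − 16)²/16 = 36/16 = 2.2500
Nov: (16 − 16)²/16 = 0/16 = 0.0000
Dec: (14 − 16)²/16 = 4/16 = 0.2500
Sum = 29.750

29.750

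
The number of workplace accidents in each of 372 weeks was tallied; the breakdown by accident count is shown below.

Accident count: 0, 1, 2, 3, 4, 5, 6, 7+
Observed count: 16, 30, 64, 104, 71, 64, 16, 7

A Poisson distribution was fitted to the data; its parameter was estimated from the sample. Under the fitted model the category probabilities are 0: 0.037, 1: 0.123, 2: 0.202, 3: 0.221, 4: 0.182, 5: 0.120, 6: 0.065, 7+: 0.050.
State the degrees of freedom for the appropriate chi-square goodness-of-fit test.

6

There are k = 8 categories and 1 parameter estimated from the data, so df = 8 − 1 − 1 = 6.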